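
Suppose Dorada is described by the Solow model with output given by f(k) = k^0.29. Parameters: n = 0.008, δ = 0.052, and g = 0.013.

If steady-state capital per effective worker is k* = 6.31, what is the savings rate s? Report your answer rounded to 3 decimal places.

At the steady state, Δk = 0, so s·k^α = (n + g + δ)·k.
So s / (n + g + δ) = (k*)^(1−α) = 6.31^0.71 = 3.6985.
Therefore s = 3.6985 × (n + g + δ) = 3.6985 × 0.073 = 0.2700.

s ≈ 0.270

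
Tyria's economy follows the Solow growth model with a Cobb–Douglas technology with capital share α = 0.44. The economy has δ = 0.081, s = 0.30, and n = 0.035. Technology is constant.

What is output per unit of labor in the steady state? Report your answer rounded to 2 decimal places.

In steady state, investment equals break-even investment: s·k^α = (n + δ)·k.
Rearranging, k^(1−α) = s / (n + δ).
k^0.56 = 0.30 / (0.035 + 0.081) = 0.30 / 0.116 = 2.5862
k* = 2.5862^(1/0.56) ≈ 5.4563
y* = (k*)^α = 5.4563^0.44 ≈ 2.1098

y* = 2.11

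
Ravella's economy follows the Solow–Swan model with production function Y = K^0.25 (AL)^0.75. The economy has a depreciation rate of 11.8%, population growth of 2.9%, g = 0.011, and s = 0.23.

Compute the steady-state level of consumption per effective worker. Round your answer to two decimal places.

c* = 0.87

In steady state, investment equals break-even investment: s·k^α = (n + g + δ)·k.
Dividing both sides by k: k^(1−α) = s / (n + g + δ).
k^0.75 = 0.23 / (0.029 + 0.011 + 0.118) = 0.23 / 0.158 = 1.4557
k* = 1.4557^(1/0.75) ≈ 1.6498
y* = (k*)^α = 1.6498^0.25 ≈ 1.1333
c* = (1 − s)·y* = (1 − 0.23) × 1.1333 ≈ 0.8726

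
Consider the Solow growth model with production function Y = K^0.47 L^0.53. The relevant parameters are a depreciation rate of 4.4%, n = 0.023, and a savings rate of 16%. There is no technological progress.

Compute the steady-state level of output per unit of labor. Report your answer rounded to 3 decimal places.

Steady state requires s·f(k) = (n + δ)·k, i.e. s·k^α = (n + δ)·k.
Rearranging, k^(1−α) = s / (n + δ).
k^0.53 = 0.16 / (0.023 + 0.044) = 0.16 / 0.067 = 2.3881
k* = 2.3881^(1/0.53) ≈ 5.1678
y* = (k*)^α = 5.1678^0.47 ≈ 2.1640

y* ≈ 2.164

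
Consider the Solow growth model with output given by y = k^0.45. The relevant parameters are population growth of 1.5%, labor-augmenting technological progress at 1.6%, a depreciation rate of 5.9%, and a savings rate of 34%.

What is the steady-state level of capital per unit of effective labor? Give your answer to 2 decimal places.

k* ≈ 11.21

In steady state, investment equals break-even investment: s·k^α = (n + g + δ)·k.
Dividing both sides by k: k^(1−α) = s / (n + g + δ).
k^0.55 = 0.34 / (0.015 + 0.016 + 0.059) = 0.34 / 0.090 = 3.7778
k* = 3.7778^(1/0.55) ≈ 11.2079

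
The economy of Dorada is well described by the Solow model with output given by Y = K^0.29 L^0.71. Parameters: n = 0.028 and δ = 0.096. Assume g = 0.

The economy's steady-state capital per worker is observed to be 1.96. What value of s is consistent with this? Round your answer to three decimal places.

In steady state, investment equals break-even investment: s·k^α = (n + δ)·k.
So s / (n + δ) = (k*)^(1−α) = 1.96^0.71 = 1.6125.
Therefore s = 1.6125 × (n + δ) = 1.6125 × 0.124 = 0.2000.

s ≈ 0.200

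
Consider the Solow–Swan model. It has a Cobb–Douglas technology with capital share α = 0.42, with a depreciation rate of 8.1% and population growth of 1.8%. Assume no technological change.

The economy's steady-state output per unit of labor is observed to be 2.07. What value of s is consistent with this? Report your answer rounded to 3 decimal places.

At the steady state, Δk = 0, so s·k^α = (n + δ)·k.
Since y* = [s/(n + δ)]^(α/(1−α)), we have s/(n + δ) = (y*)^((1−α)/α) = 2.07^1.381 = 2.7312.
Therefore s = 2.7312 × (n + δ) = 2.7312 × 0.099 = 0.2704.

s ≈ 0.270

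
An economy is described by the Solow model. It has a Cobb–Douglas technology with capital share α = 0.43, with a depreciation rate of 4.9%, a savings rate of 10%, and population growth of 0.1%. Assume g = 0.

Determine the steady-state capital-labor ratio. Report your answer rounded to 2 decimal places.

k* = 3.37

In steady state, investment equals break-even investment: s·k^α = (n + δ)·k.
Rearranging, k^(1−α) = s / (n + δ).
k^0.57 = 0.10 / (0.001 + 0.049) = 0.10 / 0.050 = 2.0000
k* = 2.0000^(1/0.57) ≈ 3.3738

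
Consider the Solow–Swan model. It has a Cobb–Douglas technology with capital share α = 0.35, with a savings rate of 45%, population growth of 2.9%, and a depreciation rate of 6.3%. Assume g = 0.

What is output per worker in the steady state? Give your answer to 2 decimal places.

At the steady state, Δk = 0, so s·k^α = (n + δ)·k.
Rearranging, k^(1−α) = s / (n + δ).
k^0.65 = 0.45 / (0.029 + 0.063) = 0.45 / 0.092 = 4.8913
k* = 4.8913^(1/0.65) ≈ 11.4988
y* = (k*)^α = 11.4988^0.35 ≈ 2.3509

y* = 2.35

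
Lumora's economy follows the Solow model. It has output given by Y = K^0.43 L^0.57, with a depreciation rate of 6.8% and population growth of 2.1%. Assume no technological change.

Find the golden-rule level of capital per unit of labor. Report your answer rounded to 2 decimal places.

k_gold ≈ 15.85

The golden rule sets f'(k) = n + δ, i.e. α·k^(α−1) = n + δ.
So k^(1−α) = α / (n + δ) = 0.43 / 0.089 = 4.8315.
k_gold = 4.8315^(1/0.57) ≈ 15.8542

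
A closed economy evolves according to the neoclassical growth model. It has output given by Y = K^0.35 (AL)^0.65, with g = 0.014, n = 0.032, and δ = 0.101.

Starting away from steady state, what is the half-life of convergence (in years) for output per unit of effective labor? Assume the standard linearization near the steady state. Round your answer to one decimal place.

half-life ≈ 7.3 years

Near the steady state the convergence rate is λ = (1 − α)(n + g + δ).
λ = (1 − 0.35) × 0.147 = 0.65 × 0.147 = 0.09555
Half-life = ln 2 / λ = 0.6931 / 0.09555 ≈ 7.25 years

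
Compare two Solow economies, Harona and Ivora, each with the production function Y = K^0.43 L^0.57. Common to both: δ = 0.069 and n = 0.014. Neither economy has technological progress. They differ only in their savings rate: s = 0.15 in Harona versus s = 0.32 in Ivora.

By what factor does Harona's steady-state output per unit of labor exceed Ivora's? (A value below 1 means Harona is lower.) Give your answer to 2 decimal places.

y*_H / y*_I ≈ 0.56

Steady-state y* = [s/(n + δ)]^(α/(1−α)), so the ratio is [ (s_H/(n + δ)_H) / (s_I/(n + δ)_I) ]^0.7544.
s_H/(n + δ)_H = 0.15/0.083 = 1.8072; s_I/(n + δ)_I = 0.32/0.083 = 3.8554.
Ratio = (1.8072/3.8554)^0.7544 = 0.4687^0.7544 ≈ 0.5646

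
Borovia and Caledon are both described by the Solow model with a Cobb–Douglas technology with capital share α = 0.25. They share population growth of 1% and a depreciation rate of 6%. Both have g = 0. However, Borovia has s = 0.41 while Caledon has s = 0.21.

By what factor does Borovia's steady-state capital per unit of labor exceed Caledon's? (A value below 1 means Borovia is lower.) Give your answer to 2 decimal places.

Steady-state k* = [s/(n + δ)]^(1/(1−α)), so the ratio is [ (s_B/(n + δ)_B) / (s_C/(n + δ)_C) ]^1.3333.
s_B/(n + δ)_B = 0.41/0.070 = 5.8571; s_C/(n + δ)_C = 0.21/0.070 = 3.0000.
Ratio = (5.8571/3.0000)^1.3333 = 1.9524^1.3333 ≈ 2.4401

ratio ≈ 2.44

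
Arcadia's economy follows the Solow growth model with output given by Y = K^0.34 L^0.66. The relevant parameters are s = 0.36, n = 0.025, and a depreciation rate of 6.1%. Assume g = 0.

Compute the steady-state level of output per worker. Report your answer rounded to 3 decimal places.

y* ≈ 2.091

In steady state, investment equals break-even investment: s·k^α = (n + δ)·k.
Dividing both sides by k: k^(1−α) = s / (n + δ).
k^0.66 = 0.36 / (0.025 + 0.061) = 0.36 / 0.086 = 4.1860
k* = 4.1860^(1/0.66) ≈ 8.7523
y* = (k*)^α = 8.7523^0.34 ≈ 2.0908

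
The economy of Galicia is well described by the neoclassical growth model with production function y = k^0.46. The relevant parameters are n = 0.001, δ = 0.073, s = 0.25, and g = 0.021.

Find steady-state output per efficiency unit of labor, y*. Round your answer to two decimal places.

In steady state, investment equals break-even investment: s·k^α = (n + g + δ)·k.
Rearranging, k^(1−α) = s / (n + g + δ).
k^0.54 = 0.25 / (0.001 + 0.021 + 0.073) = 0.25 / 0.095 = 2.6316
k* = 2.6316^(1/0.54) ≈ 6.0005
y* = (k*)^α = 6.0005^0.46 ≈ 2.2802

y* ≈ 2.28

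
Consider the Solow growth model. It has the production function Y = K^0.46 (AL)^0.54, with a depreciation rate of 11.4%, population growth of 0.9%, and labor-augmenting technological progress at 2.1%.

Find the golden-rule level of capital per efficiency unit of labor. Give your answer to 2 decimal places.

k_gold ≈ 8.59

The golden rule sets f'(k) = n + g + δ, i.e. α·k^(α−1) = n + g + δ.
So k^(1−α) = α / (n + g + δ) = 0.46 / 0.144 = 3.1944.
k_gold = 3.1944^(1/0.54) ≈ 8.5912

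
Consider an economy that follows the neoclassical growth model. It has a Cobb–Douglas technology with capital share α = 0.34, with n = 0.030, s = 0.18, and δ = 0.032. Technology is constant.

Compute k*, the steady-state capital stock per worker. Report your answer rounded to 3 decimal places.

At the steady state, Δk = 0, so s·k^α = (n + δ)·k.
Rearranging, k^(1−α) = s / (n + δ).
k^0.66 = 0.18 / (0.030 + 0.032) = 0.18 / 0.062 = 2.9032
k* = 2.9032^(1/0.66) ≈ 5.0272

k* ≈ 5.027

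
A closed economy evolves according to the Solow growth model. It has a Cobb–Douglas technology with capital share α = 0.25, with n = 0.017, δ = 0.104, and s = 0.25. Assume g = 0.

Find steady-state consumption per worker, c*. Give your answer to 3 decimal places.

c* ≈ 0.955

At the steady state, Δk = 0, so s·k^α = (n + δ)·k.
Dividing both sides by k: k^(1−α) = s / (n + δ).
k^0.75 = 0.25 / (0.017 + 0.104) = 0.25 / 0.121 = 2.0661
k* = 2.0661^(1/0.75) ≈ 2.6315
y* = (k*)^α = 2.6315^0.25 ≈ 1.2737
c* = (1 − s)·y* = (1 − 0.25) × 1.2737 ≈ 0.9553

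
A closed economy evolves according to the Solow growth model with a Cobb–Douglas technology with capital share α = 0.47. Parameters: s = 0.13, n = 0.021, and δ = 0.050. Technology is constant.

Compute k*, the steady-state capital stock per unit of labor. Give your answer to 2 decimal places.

k* ≈ 3.13

Steady state requires s·f(k) = (n + δ)·k, i.e. s·k^α = (n + δ)·k.
Rearranging, k^(1−α) = s / (n + δ).
k^0.53 = 0.13 / (0.021 + 0.050) = 0.13 / 0.071 = 1.8310
k* = 1.8310^(1/0.53) ≈ 3.1307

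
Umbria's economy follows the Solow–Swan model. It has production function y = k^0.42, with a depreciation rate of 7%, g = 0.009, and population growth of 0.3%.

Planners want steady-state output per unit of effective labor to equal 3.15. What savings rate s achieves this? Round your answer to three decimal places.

In steady state, investment equals break-even investment: s·k^α = (n + g + δ)·k.
Since y* = [s/(n + g + δ)]^(α/(1−α)), we have s/(n + g + δ) = (y*)^((1−α)/α) = 3.15^1.381 = 4.8772.
Therefore s = 4.8772 × (n + g + δ) = 4.8772 × 0.082 = 0.3999.

s ≈ 0.400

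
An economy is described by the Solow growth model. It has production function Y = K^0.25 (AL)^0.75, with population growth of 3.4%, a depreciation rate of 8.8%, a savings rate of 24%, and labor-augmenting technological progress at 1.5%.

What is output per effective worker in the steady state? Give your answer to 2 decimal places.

In steady state, investment equals break-even investment: s·k^α = (n + g + δ)·k.
Rearranging, k^(1−α) = s / (n + g + δ).
k^0.75 = 0.24 / (0.034 + 0.015 + 0.088) = 0.24 / 0.137 = 1.7518
k* = 1.7518^(1/0.75) ≈ 2.1118
y* = (k*)^α = 2.1118^0.25 ≈ 1.2055

y* ≈ 1.21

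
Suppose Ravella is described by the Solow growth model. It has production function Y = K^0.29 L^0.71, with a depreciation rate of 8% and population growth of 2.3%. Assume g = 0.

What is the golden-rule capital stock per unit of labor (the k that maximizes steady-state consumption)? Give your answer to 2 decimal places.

The golden rule sets f'(k) = n + δ, i.e. α·k^(α−1) = n + δ.
So k^(1−α) = α / (n + δ) = 0.29 / 0.103 = 2.8155.
k_gold = 2.8155^(1/0.71) ≈ 4.2971

k_gold ≈ 4.30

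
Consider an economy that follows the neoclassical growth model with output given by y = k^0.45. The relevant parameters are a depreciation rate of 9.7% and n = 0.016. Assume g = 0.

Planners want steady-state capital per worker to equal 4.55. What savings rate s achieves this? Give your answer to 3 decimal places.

Steady state requires s·f(k) = (n + δ)·k, i.e. s·k^α = (n + δ)·k.
So s / (n + δ) = (k*)^(1−α) = 4.55^0.55 = 2.3009.
Therefore s = 2.3009 × (n + δ) = 2.3009 × 0.113 = 0.2600.

s ≈ 0.260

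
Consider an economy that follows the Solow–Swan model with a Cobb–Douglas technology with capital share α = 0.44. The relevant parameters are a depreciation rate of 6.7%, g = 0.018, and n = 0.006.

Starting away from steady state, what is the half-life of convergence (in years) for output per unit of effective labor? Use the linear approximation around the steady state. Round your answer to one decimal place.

t_½ ≈ 13.6 years

Near the steady state the convergence rate is λ = (1 − α)(n + g + δ).
λ = (1 − 0.44) × 0.091 = 0.56 × 0.091 = 0.05096
Half-life = ln 2 / λ = 0.6931 / 0.05096 ≈ 13.60 years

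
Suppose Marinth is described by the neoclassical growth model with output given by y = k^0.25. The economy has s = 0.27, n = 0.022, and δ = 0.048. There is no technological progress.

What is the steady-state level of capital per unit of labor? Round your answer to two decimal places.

k* = 6.05

At the steady state, Δk = 0, so s·k^α = (n + δ)·k.
Dividing both sides by k: k^(1−α) = s / (n + δ).
k^0.75 = 0.27 / (0.022 + 0.048) = 0.27 / 0.070 = 3.8571
k* = 3.8571^(1/0.75) ≈ 6.0490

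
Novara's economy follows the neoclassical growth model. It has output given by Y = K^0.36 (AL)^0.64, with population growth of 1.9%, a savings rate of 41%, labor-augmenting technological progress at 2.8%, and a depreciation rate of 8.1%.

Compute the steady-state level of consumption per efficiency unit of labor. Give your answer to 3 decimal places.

c* = 1.136

In steady state, investment equals break-even investment: s·k^α = (n + g + δ)·k.
Dividing both sides by k: k^(1−α) = s / (n + g + δ).
k^0.64 = 0.41 / (0.019 + 0.028 + 0.081) = 0.41 / 0.128 = 3.2031
k* = 3.2031^(1/0.64) ≈ 6.1653
y* = (k*)^α = 6.1653^0.36 ≈ 1.9248
c* = (1 − s)·y* = (1 − 0.41) × 1.9248 ≈ 1.1356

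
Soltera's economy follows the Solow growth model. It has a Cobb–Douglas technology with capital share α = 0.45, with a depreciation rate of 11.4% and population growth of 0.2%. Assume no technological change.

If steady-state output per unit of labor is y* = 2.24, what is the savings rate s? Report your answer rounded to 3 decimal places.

At the steady state, Δk = 0, so s·k^α = (n + δ)·k.
Since y* = [s/(n + δ)]^(α/(1−α)), we have s/(n + δ) = (y*)^((1−α)/α) = 2.24^1.2222 = 2.6796.
Therefore s = 2.6796 × (n + δ) = 2.6796 × 0.116 = 0.3108.

s ≈ 0.311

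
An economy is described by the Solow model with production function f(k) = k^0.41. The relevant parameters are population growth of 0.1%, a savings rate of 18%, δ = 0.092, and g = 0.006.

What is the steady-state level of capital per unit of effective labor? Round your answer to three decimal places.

k* = 2.755

Steady state requires s·f(k) = (n + g + δ)·k, i.e. s·k^α = (n + g + δ)·k.
Rearranging, k^(1−α) = s / (n + g + δ).
k^0.59 = 0.18 / (0.001 + 0.006 + 0.092) = 0.18 / 0.099 = 1.8182
k* = 1.8182^(1/0.59) ≈ 2.7547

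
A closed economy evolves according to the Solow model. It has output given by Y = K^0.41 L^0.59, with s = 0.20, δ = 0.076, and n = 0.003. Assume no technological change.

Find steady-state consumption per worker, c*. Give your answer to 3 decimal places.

c* ≈ 1.526

Steady state requires s·f(k) = (n + δ)·k, i.e. s·k^α = (n + δ)·k.
Rearranging, k^(1−α) = s / (n + δ).
k^0.59 = 0.20 / (0.003 + 0.076) = 0.20 / 0.079 = 2.5316
k* = 2.5316^(1/0.59) ≈ 4.8275
y* = (k*)^α = 4.8275^0.41 ≈ 1.9069
c* = (1 − s)·y* = (1 − 0.20) × 1.9069 ≈ 1.5255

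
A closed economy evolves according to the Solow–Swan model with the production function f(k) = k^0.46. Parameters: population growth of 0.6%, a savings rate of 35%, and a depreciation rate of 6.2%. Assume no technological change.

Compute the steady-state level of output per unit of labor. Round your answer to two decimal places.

y* = 4.04

Steady state requires s·f(k) = (n + δ)·k, i.e. s·k^α = (n + δ)·k.
Rearranging, k^(1−α) = s / (n + δ).
k^0.54 = 0.35 / (0.006 + 0.062) = 0.35 / 0.068 = 5.1471
k* = 5.1471^(1/0.54) ≈ 20.7830
y* = (k*)^α = 20.7830^0.46 ≈ 4.0378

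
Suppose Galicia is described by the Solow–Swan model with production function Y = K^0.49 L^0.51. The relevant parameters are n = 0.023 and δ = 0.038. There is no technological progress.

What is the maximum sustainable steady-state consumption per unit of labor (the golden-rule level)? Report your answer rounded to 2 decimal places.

c_gold ≈ 3.78

At the golden rule, f'(k) = n + δ, so α·k^(α−1) = n + δ and k_gold = (α/(n + δ))^(1/(1−α)).
k_gold = (0.49/0.061)^(1/0.51) = 8.0328^1.9608 ≈ 59.4652
c_gold = f(k_gold) − (n + δ)·k_gold = 7.4027 − 0.061×59.4652 ≈ 3.7753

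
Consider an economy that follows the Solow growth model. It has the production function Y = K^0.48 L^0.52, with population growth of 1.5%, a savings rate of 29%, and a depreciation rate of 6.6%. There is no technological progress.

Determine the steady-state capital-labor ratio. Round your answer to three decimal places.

k* ≈ 11.620

In steady state, investment equals break-even investment: s·k^α = (n + δ)·k.
Dividing both sides by k: k^(1−α) = s / (n + δ).
k^0.52 = 0.29 / (0.015 + 0.066) = 0.29 / 0.081 = 3.5802
k* = 3.5802^(1/0.52) ≈ 11.6200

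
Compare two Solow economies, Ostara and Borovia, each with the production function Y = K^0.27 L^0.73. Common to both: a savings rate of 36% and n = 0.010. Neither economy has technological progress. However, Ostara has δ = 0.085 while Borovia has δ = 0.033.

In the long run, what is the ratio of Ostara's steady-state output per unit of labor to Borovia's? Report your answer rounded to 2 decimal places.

Steady-state y* = [s/(n + δ)]^(α/(1−α)), so the ratio is [ (s_O/(n + δ)_O) / (s_B/(n + δ)_B) ]^0.3699.
s_O/(n + δ)_O = 0.36/0.095 = 3.7895; s_B/(n + δ)_B = 0.36/0.043 = 8.3721.
Ratio = (3.7895/8.3721)^0.3699 = 0.4526^0.3699 ≈ 0.7458

ratio ≈ 0.75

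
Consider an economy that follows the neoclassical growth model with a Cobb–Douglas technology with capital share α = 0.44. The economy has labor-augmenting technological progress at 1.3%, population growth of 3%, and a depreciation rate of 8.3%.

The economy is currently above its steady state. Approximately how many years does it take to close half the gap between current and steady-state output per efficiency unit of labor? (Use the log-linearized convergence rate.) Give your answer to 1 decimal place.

t_½ ≈ 9.8 years

Near the steady state the convergence rate is λ = (1 − α)(n + g + δ).
λ = (1 − 0.44) × 0.126 = 0.56 × 0.126 = 0.07056
Half-life = ln 2 / λ = 0.6931 / 0.07056 ≈ 9.82 years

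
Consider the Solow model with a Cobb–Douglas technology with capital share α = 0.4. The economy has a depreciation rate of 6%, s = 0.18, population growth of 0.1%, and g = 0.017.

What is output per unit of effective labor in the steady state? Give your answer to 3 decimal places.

y* = 1.746

At the steady state, Δk = 0, so s·k^α = (n + g + δ)·k.
Dividing both sides by k: k^(1−α) = s / (n + g + δ).
k^0.6 = 0.18 / (0.001 + 0.017 + 0.060) = 0.18 / 0.078 = 2.3077
k* = 2.3077^(1/0.6) ≈ 4.0299
y* = (k*)^α = 4.0299^0.4 ≈ 1.7463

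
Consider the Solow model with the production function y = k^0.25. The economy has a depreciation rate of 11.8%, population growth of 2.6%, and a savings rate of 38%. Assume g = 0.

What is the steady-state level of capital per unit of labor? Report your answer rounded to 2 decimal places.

Steady state requires s·f(k) = (n + δ)·k, i.e. s·k^α = (n + δ)·k.
Dividing both sides by k: k^(1−α) = s / (n + δ).
k^0.75 = 0.38 / (0.026 + 0.118) = 0.38 / 0.144 = 2.6389
k* = 2.6389^(1/0.75) ≈ 3.6467

k* = 3.65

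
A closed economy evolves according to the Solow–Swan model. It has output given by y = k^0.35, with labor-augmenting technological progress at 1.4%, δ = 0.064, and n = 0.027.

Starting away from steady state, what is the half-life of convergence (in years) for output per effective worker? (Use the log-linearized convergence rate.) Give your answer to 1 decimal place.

Near the steady state the convergence rate is λ = (1 − α)(n + g + δ).
λ = (1 − 0.35) × 0.105 = 0.65 × 0.105 = 0.06825
Half-life = ln 2 / λ = 0.6931 / 0.06825 ≈ 10.16 years

about 10.2 years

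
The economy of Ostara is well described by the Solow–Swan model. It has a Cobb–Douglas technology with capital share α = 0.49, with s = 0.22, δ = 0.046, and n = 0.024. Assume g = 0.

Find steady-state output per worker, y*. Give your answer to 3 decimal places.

In steady state, investment equals break-even investment: s·k^α = (n + δ)·k.
Rearranging, k^(1−α) = s / (n + δ).
k^0.51 = 0.22 / (0.024 + 0.046) = 0.22 / 0.070 = 3.1429
k* = 3.1429^(1/0.51) ≈ 9.4440
y* = (k*)^α = 9.4440^0.49 ≈ 3.0049

y* = 3.005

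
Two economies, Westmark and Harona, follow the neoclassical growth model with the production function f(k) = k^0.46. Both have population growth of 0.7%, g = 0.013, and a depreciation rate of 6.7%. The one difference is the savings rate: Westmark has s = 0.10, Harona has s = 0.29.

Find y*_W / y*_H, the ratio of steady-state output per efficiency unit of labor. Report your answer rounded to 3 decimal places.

Steady-state y* = [s/(n + g + δ)]^(α/(1−α)), so the ratio is [ (s_W/(n + g + δ)_W) / (s_H/(n + g + δ)_H) ]^0.8519.
s_W/(n + g + δ)_W = 0.10/0.087 = 1.1494; s_H/(n + g + δ)_H = 0.29/0.087 = 3.3333.
Ratio = (1.1494/3.3333)^0.8519 = 0.3448^0.8519 ≈ 0.4037

ratio ≈ 0.404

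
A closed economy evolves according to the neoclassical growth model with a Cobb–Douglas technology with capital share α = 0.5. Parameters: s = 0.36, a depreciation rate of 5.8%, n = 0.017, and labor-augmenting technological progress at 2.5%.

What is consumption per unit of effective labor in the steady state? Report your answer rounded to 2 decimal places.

c* = 2.30

At the steady state, Δk = 0, so s·k^α = (n + g + δ)·k.
Rearranging, k^(1−α) = s / (n + g + δ).
k^0.5 = 0.36 / (0.017 + 0.025 + 0.058) = 0.36 / 0.100 = 3.6000
k* = 3.6000^(1/0.5) ≈ 12.9600
y* = (k*)^α = 12.9600^0.5 ≈ 3.6000
c* = (1 − s)·y* = (1 − 0.36) × 3.6000 ≈ 2.3040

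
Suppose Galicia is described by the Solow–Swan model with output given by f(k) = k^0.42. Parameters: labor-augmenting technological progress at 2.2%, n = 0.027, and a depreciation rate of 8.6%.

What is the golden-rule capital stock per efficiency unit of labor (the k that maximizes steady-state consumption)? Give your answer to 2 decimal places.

k_gold ≈ 7.08

The golden rule sets f'(k) = n + g + δ, i.e. α·k^(α−1) = n + g + δ.
So k^(1−α) = α / (n + g + δ) = 0.42 / 0.135 = 3.1111.
k_gold = 3.1111^(1/0.58) ≈ 7.0770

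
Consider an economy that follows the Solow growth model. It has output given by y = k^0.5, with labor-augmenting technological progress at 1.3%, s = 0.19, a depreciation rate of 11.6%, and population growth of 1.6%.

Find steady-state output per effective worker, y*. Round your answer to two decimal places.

In steady state, investment equals break-even investment: s·k^α = (n + g + δ)·k.
Rearranging, k^(1−α) = s / (n + g + δ).
k^0.5 = 0.19 / (0.016 + 0.013 + 0.116) = 0.19 / 0.145 = 1.3103
k* = 1.3103^(1/0.5) ≈ 1.7169
y* = (k*)^α = 1.7169^0.5 ≈ 1.3103

y* = 1.31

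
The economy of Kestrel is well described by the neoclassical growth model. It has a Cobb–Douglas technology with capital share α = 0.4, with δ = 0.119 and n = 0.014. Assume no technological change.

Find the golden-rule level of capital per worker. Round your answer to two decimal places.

The golden rule sets f'(k) = n + δ, i.e. α·k^(α−1) = n + δ.
So k^(1−α) = α / (n + δ) = 0.4 / 0.133 = 3.0075.
k_gold = 3.0075^(1/0.6) ≈ 6.2663

k_gold ≈ 6.27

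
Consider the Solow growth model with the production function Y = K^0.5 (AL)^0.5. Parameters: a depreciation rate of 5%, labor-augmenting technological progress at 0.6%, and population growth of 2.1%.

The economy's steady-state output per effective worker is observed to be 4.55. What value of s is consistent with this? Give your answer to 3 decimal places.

s ≈ 0.350

In steady state, investment equals break-even investment: s·k^α = (n + g + δ)·k.
Since y* = [s/(n + g + δ)]^(α/(1−α)), we have s/(n + g + δ) = (y*)^((1−α)/α) = 4.55^1 = 4.5500.
Therefore s = 4.5500 × (n + g + δ) = 4.5500 × 0.077 = 0.3504.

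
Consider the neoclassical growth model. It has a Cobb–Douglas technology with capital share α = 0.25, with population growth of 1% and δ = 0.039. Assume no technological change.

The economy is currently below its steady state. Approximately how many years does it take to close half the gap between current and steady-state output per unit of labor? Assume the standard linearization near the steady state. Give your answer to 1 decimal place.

Near the steady state the convergence rate is λ = (1 − α)(n + δ).
λ = (1 − 0.25) × 0.049 = 0.75 × 0.049 = 0.03675
Half-life = ln 2 / λ = 0.6931 / 0.03675 ≈ 18.86 years

about 18.9 years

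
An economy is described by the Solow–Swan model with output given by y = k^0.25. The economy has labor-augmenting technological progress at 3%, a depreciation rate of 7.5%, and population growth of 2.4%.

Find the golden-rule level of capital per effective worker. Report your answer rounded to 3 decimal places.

k_gold ≈ 2.416

The golden rule sets f'(k) = n + g + δ, i.e. α·k^(α−1) = n + g + δ.
So k^(1−α) = α / (n + g + δ) = 0.25 / 0.129 = 1.9380.
k_gold = 1.9380^(1/0.75) ≈ 2.4162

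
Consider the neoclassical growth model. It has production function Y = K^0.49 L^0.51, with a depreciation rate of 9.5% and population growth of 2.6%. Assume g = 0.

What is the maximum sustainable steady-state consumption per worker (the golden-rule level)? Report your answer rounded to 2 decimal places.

At the golden rule, f'(k) = n + δ, so α·k^(α−1) = n + δ and k_gold = (α/(n + δ))^(1/(1−α)).
k_gold = (0.49/0.121)^(1/0.51) = 4.0496^1.9608 ≈ 15.5244
c_gold = f(k_gold) − (n + δ)·k_gold = 3.8335 − 0.121×15.5244 ≈ 1.9550

c_gold ≈ 1.96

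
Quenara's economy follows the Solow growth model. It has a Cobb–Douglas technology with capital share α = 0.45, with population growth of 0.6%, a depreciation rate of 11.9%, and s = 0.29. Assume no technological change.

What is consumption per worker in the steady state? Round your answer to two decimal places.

c* ≈ 1.41

Steady state requires s·f(k) = (n + δ)·k, i.e. s·k^α = (n + δ)·k.
Dividing both sides by k: k^(1−α) = s / (n + δ).
k^0.55 = 0.29 / (0.006 + 0.119) = 0.29 / 0.125 = 2.3200
k* = 2.3200^(1/0.55) ≈ 4.6187
y* = (k*)^α = 4.6187^0.45 ≈ 1.9908
c* = (1 − s)·y* = (1 − 0.29) × 1.9908 ≈ 1.4135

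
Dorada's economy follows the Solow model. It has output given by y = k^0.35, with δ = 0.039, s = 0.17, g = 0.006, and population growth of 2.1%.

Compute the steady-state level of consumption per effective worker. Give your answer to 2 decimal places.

At the steady state, Δk = 0, so s·k^α = (n + g + δ)·k.
Rearranging, k^(1−α) = s / (n + g + δ).
k^0.65 = 0.17 / (0.021 + 0.006 + 0.039) = 0.17 / 0.066 = 2.5758
k* = 2.5758^(1/0.65) ≈ 4.2872
y* = (k*)^α = 4.2872^0.35 ≈ 1.6644
c* = (1 − s)·y* = (1 − 0.17) × 1.6644 ≈ 1.3815

c* = 1.38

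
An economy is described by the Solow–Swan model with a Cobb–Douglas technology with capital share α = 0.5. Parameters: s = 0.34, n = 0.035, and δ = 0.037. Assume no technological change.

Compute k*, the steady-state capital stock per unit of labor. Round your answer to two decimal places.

Steady state requires s·f(k) = (n + δ)·k, i.e. s·k^α = (n + δ)·k.
Rearranging, k^(1−α) = s / (n + δ).
k^0.5 = 0.34 / (0.035 + 0.037) = 0.34 / 0.072 = 4.7222
k* = 4.7222^(1/0.5) ≈ 22.2992

k* = 22.30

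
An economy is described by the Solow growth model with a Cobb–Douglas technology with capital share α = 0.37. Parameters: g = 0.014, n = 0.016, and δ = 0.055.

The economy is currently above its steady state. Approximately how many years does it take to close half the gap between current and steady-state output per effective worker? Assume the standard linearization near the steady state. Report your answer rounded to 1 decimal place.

t_½ ≈ 12.9 years

Near the steady state the convergence rate is λ = (1 − α)(n + g + δ).
λ = (1 − 0.37) × 0.085 = 0.63 × 0.085 = 0.05355
Half-life = ln 2 / λ = 0.6931 / 0.05355 ≈ 12.94 years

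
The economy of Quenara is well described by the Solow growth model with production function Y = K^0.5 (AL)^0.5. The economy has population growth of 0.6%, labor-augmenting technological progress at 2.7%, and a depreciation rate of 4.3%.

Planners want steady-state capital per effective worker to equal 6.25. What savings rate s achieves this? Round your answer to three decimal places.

At the steady state, Δk = 0, so s·k^α = (n + g + δ)·k.
So s / (n + g + δ) = (k*)^(1−α) = 6.25^0.5 = 2.5000.
Therefore s = 2.5000 × (n + g + δ) = 2.5000 × 0.076 = 0.1900.

s ≈ 0.190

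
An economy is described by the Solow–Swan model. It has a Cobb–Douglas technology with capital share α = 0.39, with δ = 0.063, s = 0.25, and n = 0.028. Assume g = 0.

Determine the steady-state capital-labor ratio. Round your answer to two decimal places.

k* ≈ 5.24

Steady state requires s·f(k) = (n + δ)·k, i.e. s·k^α = (n + δ)·k.
Dividing both sides by k: k^(1−α) = s / (n + δ).
k^0.61 = 0.25 / (0.028 + 0.063) = 0.25 / 0.091 = 2.7473
k* = 2.7473^(1/0.61) ≈ 5.2423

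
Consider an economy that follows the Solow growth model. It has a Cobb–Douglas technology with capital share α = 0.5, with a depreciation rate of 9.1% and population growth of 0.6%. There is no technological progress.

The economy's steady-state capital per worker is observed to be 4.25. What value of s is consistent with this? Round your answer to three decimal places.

s ≈ 0.200

At the steady state, Δk = 0, so s·k^α = (n + δ)·k.
So s / (n + δ) = (k*)^(1−α) = 4.25^0.5 = 2.0616.
Therefore s = 2.0616 × (n + δ) = 2.0616 × 0.097 = 0.2000.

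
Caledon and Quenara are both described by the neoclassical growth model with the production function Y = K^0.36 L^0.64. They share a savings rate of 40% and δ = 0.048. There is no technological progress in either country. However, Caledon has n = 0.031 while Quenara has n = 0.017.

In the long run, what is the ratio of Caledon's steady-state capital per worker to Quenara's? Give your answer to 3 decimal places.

Steady-state k* = [s/(n + δ)]^(1/(1−α)), so the ratio is [ (s_C/(n + δ)_C) / (s_Q/(n + δ)_Q) ]^1.5625.
s_C/(n + δ)_C = 0.40/0.079 = 5.0633; s_Q/(n + δ)_Q = 0.40/0.065 = 6.1538.
Ratio = (5.0633/6.1538)^1.5625 = 0.8228^1.5625 ≈ 0.7373

k*_C / k*_Q ≈ 0.737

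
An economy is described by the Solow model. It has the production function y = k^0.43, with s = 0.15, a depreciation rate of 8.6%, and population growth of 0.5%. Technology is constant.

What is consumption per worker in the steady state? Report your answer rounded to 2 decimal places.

c* ≈ 1.24

Steady state requires s·f(k) = (n + δ)·k, i.e. s·k^α = (n + δ)·k.
Dividing both sides by k: k^(1−α) = s / (n + δ).
k^0.57 = 0.15 / (0.005 + 0.086) = 0.15 / 0.091 = 1.6484
k* = 1.6484^(1/0.57) ≈ 2.4033
y* = (k*)^α = 2.4033^0.43 ≈ 1.4580
c* = (1 − s)·y* = (1 − 0.15) × 1.4580 ≈ 1.2393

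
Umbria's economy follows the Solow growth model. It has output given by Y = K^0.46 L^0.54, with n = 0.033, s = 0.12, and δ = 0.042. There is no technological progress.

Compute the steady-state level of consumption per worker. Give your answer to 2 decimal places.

c* = 1.31

Steady state requires s·f(k) = (n + δ)·k, i.e. s·k^α = (n + δ)·k.
Dividing both sides by k: k^(1−α) = s / (n + δ).
k^0.54 = 0.12 / (0.033 + 0.042) = 0.12 / 0.075 = 1.6000
k* = 1.6000^(1/0.54) ≈ 2.3878
y* = (k*)^α = 2.3878^0.46 ≈ 1.4924
c* = (1 − s)·y* = (1 − 0.12) × 1.4924 ≈ 1.3133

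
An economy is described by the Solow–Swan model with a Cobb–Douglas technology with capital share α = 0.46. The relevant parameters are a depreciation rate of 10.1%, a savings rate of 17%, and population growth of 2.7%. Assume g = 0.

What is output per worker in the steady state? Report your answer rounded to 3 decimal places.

At the steady state, Δk = 0, so s·k^α = (n + δ)·k.
Rearranging, k^(1−α) = s / (n + δ).
k^0.54 = 0.17 / (0.027 + 0.101) = 0.17 / 0.128 = 1.3281
k* = 1.3281^(1/0.54) ≈ 1.6912
y* = (k*)^α = 1.6912^0.46 ≈ 1.2734

y* ≈ 1.273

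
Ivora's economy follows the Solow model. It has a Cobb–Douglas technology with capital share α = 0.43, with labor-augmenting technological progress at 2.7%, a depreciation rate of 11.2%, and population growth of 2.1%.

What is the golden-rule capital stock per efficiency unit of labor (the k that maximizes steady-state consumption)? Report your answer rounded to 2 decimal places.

The golden rule sets f'(k) = n + g + δ, i.e. α·k^(α−1) = n + g + δ.
So k^(1−α) = α / (n + g + δ) = 0.43 / 0.160 = 2.6875.
k_gold = 2.6875^(1/0.57) ≈ 5.6656

k_gold ≈ 5.67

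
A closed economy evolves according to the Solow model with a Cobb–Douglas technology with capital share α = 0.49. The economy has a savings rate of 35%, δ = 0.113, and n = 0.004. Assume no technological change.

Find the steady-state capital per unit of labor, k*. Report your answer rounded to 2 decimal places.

k* = 8.57

In steady state, investment equals break-even investment: s·k^α = (n + δ)·k.
Dividing both sides by k: k^(1−α) = s / (n + δ).
k^0.51 = 0.35 / (0.004 + 0.113) = 0.35 / 0.117 = 2.9915
k* = 2.9915^(1/0.51) ≈ 8.5727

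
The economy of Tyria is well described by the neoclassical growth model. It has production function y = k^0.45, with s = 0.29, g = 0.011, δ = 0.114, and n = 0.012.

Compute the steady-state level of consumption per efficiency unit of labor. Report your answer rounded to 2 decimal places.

At the steady state, Δk = 0, so s·k^α = (n + g + δ)·k.
Rearranging, k^(1−α) = s / (n + g + δ).
k^0.55 = 0.29 / (0.012 + 0.011 + 0.114) = 0.29 / 0.137 = 2.1168
k* = 2.1168^(1/0.55) ≈ 3.9097
y* = (k*)^α = 3.9097^0.45 ≈ 1.8470
c* = (1 − s)·y* = (1 − 0.29) × 1.8470 ≈ 1.3114

c* = 1.31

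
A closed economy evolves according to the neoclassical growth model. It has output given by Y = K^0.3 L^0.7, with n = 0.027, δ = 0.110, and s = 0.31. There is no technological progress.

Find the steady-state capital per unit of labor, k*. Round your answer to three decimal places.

k* ≈ 3.211

Steady state requires s·f(k) = (n + δ)·k, i.e. s·k^α = (n + δ)·k.
Dividing both sides by k: k^(1−α) = s / (n + δ).
k^0.7 = 0.31 / (0.027 + 0.110) = 0.31 / 0.137 = 2.2628
k* = 2.2628^(1/0.7) ≈ 3.2110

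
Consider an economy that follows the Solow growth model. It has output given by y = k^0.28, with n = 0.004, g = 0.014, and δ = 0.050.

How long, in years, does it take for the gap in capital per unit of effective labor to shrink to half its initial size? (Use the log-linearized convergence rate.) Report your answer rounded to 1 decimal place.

Near the steady state the convergence rate is λ = (1 − α)(n + g + δ).
λ = (1 − 0.28) × 0.068 = 0.72 × 0.068 = 0.04896
Half-life = ln 2 / λ = 0.6931 / 0.04896 ≈ 14.16 years

t_½ ≈ 14.2 years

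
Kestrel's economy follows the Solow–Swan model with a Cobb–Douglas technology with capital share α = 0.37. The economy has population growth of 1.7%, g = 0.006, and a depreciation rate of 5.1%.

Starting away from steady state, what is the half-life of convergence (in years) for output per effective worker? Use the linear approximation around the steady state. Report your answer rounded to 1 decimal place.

t_½ ≈ 14.9 years

Near the steady state the convergence rate is λ = (1 − α)(n + g + δ).
λ = (1 − 0.37) × 0.074 = 0.63 × 0.074 = 0.04662
Half-life = ln 2 / λ = 0.6931 / 0.04662 ≈ 14.87 years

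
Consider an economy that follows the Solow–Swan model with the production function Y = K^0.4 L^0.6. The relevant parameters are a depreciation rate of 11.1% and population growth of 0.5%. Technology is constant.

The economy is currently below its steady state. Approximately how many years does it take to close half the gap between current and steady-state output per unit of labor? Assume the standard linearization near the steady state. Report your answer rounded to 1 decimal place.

about 10.0 years

Near the steady state the convergence rate is λ = (1 − α)(n + δ).
λ = (1 − 0.4) × 0.116 = 0.6 × 0.116 = 0.0696
Half-life = ln 2 / λ = 0.6931 / 0.0696 ≈ 9.96 years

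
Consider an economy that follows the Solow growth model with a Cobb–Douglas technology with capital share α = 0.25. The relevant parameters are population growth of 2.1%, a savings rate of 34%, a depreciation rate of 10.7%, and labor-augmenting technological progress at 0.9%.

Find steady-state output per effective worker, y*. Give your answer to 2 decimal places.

Steady state requires s·f(k) = (n + g + δ)·k, i.e. s·k^α = (n + g + δ)·k.
Dividing both sides by k: k^(1−α) = s / (n + g + δ).
k^0.75 = 0.34 / (0.021 + 0.009 + 0.107) = 0.34 / 0.137 = 2.4818
k* = 2.4818^(1/0.75) ≈ 3.3601
y* = (k*)^α = 3.3601^0.25 ≈ 1.3539

y* = 1.35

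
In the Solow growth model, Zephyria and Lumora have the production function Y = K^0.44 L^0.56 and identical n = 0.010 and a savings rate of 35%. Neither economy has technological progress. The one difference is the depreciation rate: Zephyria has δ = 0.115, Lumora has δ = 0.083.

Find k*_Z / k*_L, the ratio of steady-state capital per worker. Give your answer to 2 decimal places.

Steady-state k* = [s/(n + δ)]^(1/(1−α)), so the ratio is [ (s_Z/(n + δ)_Z) / (s_L/(n + δ)_L) ]^1.7857.
s_Z/(n + δ)_Z = 0.35/0.125 = 2.8000; s_L/(n + δ)_L = 0.35/0.093 = 3.7634.
Ratio = (2.8000/3.7634)^1.7857 = 0.7440^1.7857 ≈ 0.5897

ratio ≈ 0.59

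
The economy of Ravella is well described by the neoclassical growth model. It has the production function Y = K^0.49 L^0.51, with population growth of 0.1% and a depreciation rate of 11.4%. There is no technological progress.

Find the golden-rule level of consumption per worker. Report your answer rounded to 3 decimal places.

c_gold ≈ 2.053

At the golden rule, f'(k) = n + δ, so α·k^(α−1) = n + δ and k_gold = (α/(n + δ))^(1/(1−α)).
k_gold = (0.49/0.115)^(1/0.51) = 4.2609^1.9608 ≈ 17.1525
c_gold = f(k_gold) − (n + δ)·k_gold = 4.0255 − 0.115×17.1525 ≈ 2.0530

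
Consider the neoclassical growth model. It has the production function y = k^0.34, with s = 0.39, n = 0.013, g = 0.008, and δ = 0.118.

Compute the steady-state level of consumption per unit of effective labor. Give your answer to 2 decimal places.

Steady state requires s·f(k) = (n + g + δ)·k, i.e. s·k^α = (n + g + δ)·k.
Dividing both sides by k: k^(1−α) = s / (n + g + δ).
k^0.66 = 0.39 / (0.013 + 0.008 + 0.118) = 0.39 / 0.139 = 2.8058
k* = 2.8058^(1/0.66) ≈ 4.7739
y* = (k*)^α = 4.7739^0.34 ≈ 1.7014
c* = (1 − s)·y* = (1 − 0.39) × 1.7014 ≈ 1.0379

c* ≈ 1.04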